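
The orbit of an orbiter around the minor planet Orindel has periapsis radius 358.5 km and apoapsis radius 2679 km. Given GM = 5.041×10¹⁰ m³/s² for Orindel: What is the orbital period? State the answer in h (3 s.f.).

Semi-major axis a = (r_p + r_a)/2 = (358.50 + 2679.0)/2 = 1518.8 km = 1.519×10⁶ m.
By Kepler's third law T = 2π√(a³/μ) = 2π × 8.336×10³ = 5.238×10⁴ s.
= 14.55 h.

T ≈ 14.5 h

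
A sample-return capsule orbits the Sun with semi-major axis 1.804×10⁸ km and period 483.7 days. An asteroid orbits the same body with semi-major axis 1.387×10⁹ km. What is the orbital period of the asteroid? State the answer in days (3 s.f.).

Kepler's third law: T² ∝ a³, so T₂ = T₁ (a₂/a₁)^(3/2).
a₂/a₁ = 7.688, (a₂/a₁)^(3/2) = 21.32.
T₂ = 483.7 × 21.32 = 10310 days.

T₂ ≈ 10300 days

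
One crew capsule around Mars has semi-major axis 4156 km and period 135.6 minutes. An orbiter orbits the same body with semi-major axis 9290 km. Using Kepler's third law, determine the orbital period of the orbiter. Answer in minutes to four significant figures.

T₂ ≈ 453.2 minutes

Kepler's third law: T² ∝ a³, so T₂ = T₁ (a₂/a₁)^(3/2).
a₂/a₁ = 2.235, (a₂/a₁)^(3/2) = 3.342.
T₂ = 135.6 × 3.342 = 453.2 minutes.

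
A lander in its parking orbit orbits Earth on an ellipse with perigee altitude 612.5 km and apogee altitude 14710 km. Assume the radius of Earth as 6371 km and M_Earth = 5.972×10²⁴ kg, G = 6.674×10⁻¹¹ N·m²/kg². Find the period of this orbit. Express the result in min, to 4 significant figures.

μ = GM = 6.674×10⁻¹¹ × 5.972×10²⁴ = 3.986×10¹⁴ m³/s².
r_p = 6371 + 612.5 = 6983.5 km = 6.9835×10⁶ m.
r_a = 6371 + 14710 = 21081 km = 2.1081×10⁷ m.
Semi-major axis a = (r_p + r_a)/2 = (6983.5 + 21081)/2 = 14032 km = 1.403×10⁷ m.
By Kepler's third law T = 2π√(a³/μ) = 2π × 2.633×10³ = 1.654×10⁴ s.
= 275.7 min.

T ≈ 275.7 min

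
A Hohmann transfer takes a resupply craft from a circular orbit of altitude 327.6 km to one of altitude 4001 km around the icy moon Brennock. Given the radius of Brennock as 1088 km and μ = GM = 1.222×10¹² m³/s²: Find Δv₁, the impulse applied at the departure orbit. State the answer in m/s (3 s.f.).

Δv ≈ 233 m/s

r₁ = 1088 + 327.6 = 1415.6 km = 1.4156×10⁶ m.
r₂ = 1088 + 4001 = 5089.0 km = 5.0890×10⁶ m.
Transfer ellipse a_t = (r₁ + r₂)/2 = 3.252×10⁶ m.
At r₁: circular v_c1 = √(μ/r₁) = 929.1 m/s; transfer-periapsis v_p = √[μ(2/r₁ − 1/a_t)] = 1162 m/s.
Δv₁ = v_p − v_c1 = 233.1 m/s.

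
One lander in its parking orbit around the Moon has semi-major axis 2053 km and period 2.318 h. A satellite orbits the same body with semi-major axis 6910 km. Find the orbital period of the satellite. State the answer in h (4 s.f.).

Kepler's third law: T² ∝ a³, so T₂ = T₁ (a₂/a₁)^(3/2).
a₂/a₁ = 3.366, (a₂/a₁)^(3/2) = 6.175.
T₂ = 2.318 × 6.175 = 14.31 h.

T₂ ≈ 14.31 h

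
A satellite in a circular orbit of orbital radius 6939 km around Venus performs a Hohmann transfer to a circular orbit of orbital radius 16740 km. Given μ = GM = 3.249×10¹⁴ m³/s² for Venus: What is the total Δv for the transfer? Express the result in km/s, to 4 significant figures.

r₁ = 6939 km = 6.939×10⁶ m.
r₂ = 16740 km = 1.674×10⁷ m.
Transfer ellipse a_t = (r₁ + r₂)/2 = 1.184×10⁷ m.
At r₁: circular v_c1 = √(μ/r₁) = 6843 m/s; transfer-periapsis v_p = √[μ(2/r₁ − 1/a_t)] = 8136 m/s.
Δv₁ = v_p − v_c1 = 1294 m/s.
At r₂: circular v_c2 = √(μ/r₂) = 4406 m/s; transfer-apoapsis v_a = √[μ(2/r₂ − 1/a_t)] = 3373 m/s.
Δv₂ = v_c2 − v_a = 1033 m/s.
Total Δv = Δv₁ + Δv₂ = 2327 m/s = 2.327 km/s.

Δv_total ≈ 2.327 km/s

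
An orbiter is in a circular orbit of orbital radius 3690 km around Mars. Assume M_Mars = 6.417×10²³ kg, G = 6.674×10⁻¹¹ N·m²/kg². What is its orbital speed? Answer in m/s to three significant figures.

μ = GM = 6.674×10⁻¹¹ × 6.417×10²³ = 4.283×10¹³ m³/s².
r = 3690 km = 3.690×10⁶ m.
For a circular orbit v = √(μ/r) = √(4.283×10¹³ / 3.690×10⁶) = √(1.161×10⁷) = 3407 m/s.

v ≈ 3410 m/s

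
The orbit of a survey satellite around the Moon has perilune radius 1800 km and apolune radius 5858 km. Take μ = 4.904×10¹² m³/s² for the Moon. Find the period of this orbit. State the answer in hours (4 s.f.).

Semi-major axis a = (r_p + r_a)/2 = (1800.0 + 5858.0)/2 = 3829.0 km = 3.829×10⁶ m.
By Kepler's third law T = 2π√(a³/μ) = 2π × 3.383×10³ = 2.126×10⁴ s.
= 5.905 hours.

T ≈ 5.905 hours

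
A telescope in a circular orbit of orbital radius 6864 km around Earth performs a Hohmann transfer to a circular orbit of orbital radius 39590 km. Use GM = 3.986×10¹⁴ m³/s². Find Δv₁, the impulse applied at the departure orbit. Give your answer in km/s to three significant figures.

Δv ≈ 2.33 km/s

r₁ = 6864 km = 6.864×10⁶ m.
r₂ = 39590 km = 3.959×10⁷ m.
Transfer ellipse a_t = (r₁ + r₂)/2 = 2.323×10⁷ m.
At r₁: circular v_c1 = √(μ/r₁) = 7620 m/s; transfer-perigee v_p = √[μ(2/r₁ − 1/a_t)] = 9949 m/s.
Δv₁ = v_p − v_c1 = 2328 m/s.
= 2.328 km/s.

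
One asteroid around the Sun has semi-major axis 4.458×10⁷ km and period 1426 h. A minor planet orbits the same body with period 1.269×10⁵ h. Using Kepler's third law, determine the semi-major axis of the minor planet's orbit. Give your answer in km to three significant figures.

Kepler's third law: a³ ∝ T², so a₂ = a₁ (T₂/T₁)^(2/3).
T₂/T₁ = 88.99, (T₂/T₁)^(2/3) = 19.93.
a₂ = 4.458×10⁷ × 19.93 = 8.886×10⁸ km.

a₂ ≈ 8.89×10⁸ km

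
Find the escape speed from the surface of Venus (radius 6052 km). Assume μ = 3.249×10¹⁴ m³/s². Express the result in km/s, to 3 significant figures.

v_esc ≈ 10.4 km/s

r = R = 6.052×10⁶ m.
Escape speed v_esc = √(2μ/r) = √(2 × 3.249×10¹⁴ / 6.052×10⁶) = √(1.074×10⁸) = 10360 m/s.
= 10.36 km/s.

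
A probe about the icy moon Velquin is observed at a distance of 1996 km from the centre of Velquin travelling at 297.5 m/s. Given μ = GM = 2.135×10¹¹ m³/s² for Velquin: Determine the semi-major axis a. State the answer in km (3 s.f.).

a ≈ 1700 km

r = 1.996×10⁶ m.
Specific orbital energy ε = v²/2 − μ/r = (297.5)²/2 − 2.135×10¹¹/1.996×10⁶ = -6.271×10⁴ J/kg.
Since ε = −μ/(2a), a = −μ/(2ε) = 1.702×10⁶ m = 1702.3 km.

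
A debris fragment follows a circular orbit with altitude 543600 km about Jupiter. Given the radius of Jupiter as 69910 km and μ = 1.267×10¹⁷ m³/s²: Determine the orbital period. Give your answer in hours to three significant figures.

r = 69910 + 543600 = 613510 km = 6.1351×10⁸ m.
Kepler's third law: T = 2π√(r³/μ) = 2π√((6.135×10⁸)³ / 1.267×10¹⁷).
r³/μ = 1.823×10⁹ s², so T = 2π × 4.269×10⁴ = 2.682×10⁵ s.
Converting: 2.682×10⁵ s ÷ 3600 = 74.51 hours.

T ≈ 74.5 hours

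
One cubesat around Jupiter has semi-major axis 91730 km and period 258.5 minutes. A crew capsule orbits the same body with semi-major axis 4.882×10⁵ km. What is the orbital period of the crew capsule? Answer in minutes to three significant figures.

T₂ ≈ 3170 minutes

Kepler's third law: T² ∝ a³, so T₂ = T₁ (a₂/a₁)^(3/2).
a₂/a₁ = 5.322, (a₂/a₁)^(3/2) = 12.28.
T₂ = 258.5 × 12.28 = 3174 minutes.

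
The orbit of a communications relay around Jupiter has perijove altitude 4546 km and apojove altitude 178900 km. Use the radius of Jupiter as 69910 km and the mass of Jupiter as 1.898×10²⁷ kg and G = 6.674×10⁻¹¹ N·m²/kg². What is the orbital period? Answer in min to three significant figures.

μ = GM = 6.674×10⁻¹¹ × 1.898×10²⁷ = 1.267×10¹⁷ m³/s².
r_p = 69910 + 4546 = 74456 km = 7.4456×10⁷ m.
r_a = 69910 + 178900 = 248810 km = 2.4881×10⁸ m.
Semi-major axis a = (r_p + r_a)/2 = (74456 + 2.4881×10⁵)/2 = 1.6163×10⁵ km = 1.616×10⁸ m.
By Kepler's third law T = 2π√(a³/μ) = 2π × 5.774×10³ = 3.628×10⁴ s.
= 604.6 min.

T ≈ 605 min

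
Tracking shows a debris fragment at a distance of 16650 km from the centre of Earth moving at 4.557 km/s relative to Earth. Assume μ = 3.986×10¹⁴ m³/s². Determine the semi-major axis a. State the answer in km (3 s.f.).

r = 1.665×10⁷ m.
Vis-viva rearranged: 1/a = 2/r − v²/μ = 1.201×10⁻⁷ − 5.210×10⁻⁸ = 6.802×10⁻⁸ m⁻¹.
a = 1.470×10⁷ m = 14701 km.

a ≈ 14700 km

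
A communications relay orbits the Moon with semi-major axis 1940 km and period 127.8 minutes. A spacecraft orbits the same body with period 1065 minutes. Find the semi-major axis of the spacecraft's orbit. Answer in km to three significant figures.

Kepler's third law: a³ ∝ T², so a₂ = a₁ (T₂/T₁)^(2/3).
T₂/T₁ = 8.333, (T₂/T₁)^(2/3) = 4.110.
a₂ = 1940 × 4.110 = 7974 km.

a₂ ≈ 7970 km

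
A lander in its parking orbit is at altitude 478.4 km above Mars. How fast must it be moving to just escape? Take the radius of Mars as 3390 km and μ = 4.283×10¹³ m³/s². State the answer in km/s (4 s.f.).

v_esc ≈ 4.706 km/s

r = 3390 + 478.4 = 3868.4 km = 3.8684×10⁶ m.
Escape speed v_esc = √(2μ/r) = √(2 × 4.283×10¹³ / 3.868×10⁶) = √(2.214×10⁷) = 4706 m/s.
= 4.706 km/s.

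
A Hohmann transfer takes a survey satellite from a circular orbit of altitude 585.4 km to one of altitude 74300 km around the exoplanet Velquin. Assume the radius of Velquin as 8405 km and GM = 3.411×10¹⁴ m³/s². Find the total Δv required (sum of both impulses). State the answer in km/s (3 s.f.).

Δv_total ≈ 3.24 km/s

r₁ = 8405 + 585.4 = 8990.4 km = 8.9904×10⁶ m.
r₂ = 8405 + 74300 = 82705 km = 8.2705×10⁷ m.
Transfer ellipse a_t = (r₁ + r₂)/2 = 4.585×10⁷ m.
At r₁: circular v_c1 = √(μ/r₁) = 6160 m/s; transfer-periapsis v_p = √[μ(2/r₁ − 1/a_t)] = 8273 m/s.
Δv₁ = v_p − v_c1 = 2113 m/s.
At r₂: circular v_c2 = √(μ/r₂) = 2031 m/s; transfer-apoapsis v_a = √[μ(2/r₂ − 1/a_t)] = 899.3 m/s.
Δv₂ = v_c2 − v_a = 1132 m/s.
Total Δv = Δv₁ + Δv₂ = 3245 m/s = 3.245 km/s.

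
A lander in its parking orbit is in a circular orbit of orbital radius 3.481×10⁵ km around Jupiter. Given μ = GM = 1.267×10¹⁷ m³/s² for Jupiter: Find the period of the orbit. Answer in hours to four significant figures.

r = 3.481×10⁵ km = 3.481×10⁸ m.
Kepler's third law: T = 2π√(r³/μ) = 2π√((3.481×10⁸)³ / 1.267×10¹⁷).
r³/μ = 3.329×10⁸ s², so T = 2π × 1.825×10⁴ = 1.146×10⁵ s.
Converting: 1.146×10⁵ s ÷ 3600 = 31.85 hours.

T ≈ 31.85 hours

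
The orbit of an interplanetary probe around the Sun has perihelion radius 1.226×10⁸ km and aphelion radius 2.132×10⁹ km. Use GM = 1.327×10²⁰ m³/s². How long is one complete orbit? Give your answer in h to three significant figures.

Semi-major axis a = (r_p + r_a)/2 = (1.2260×10⁸ + 2.1320×10⁹)/2 = 1.1273×10⁹ km = 1.127×10¹² m.
By Kepler's third law T = 2π√(a³/μ) = 2π × 1.039×10⁸ = 6.528×10⁸ s.
= 1.813×10⁵ h.

T ≈ 181000 h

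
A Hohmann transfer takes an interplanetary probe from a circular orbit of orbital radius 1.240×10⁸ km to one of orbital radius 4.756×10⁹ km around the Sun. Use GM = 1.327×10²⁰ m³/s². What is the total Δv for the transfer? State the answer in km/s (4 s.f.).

Δv_total ≈ 17.05 km/s

r₁ = 1.240×10⁸ km = 1.240×10¹¹ m.
r₂ = 4.756×10⁹ km = 4.756×10¹² m.
Transfer ellipse a_t = (r₁ + r₂)/2 = 2.440×10¹² m.
At r₁: circular v_c1 = √(μ/r₁) = 32710 m/s; transfer-perihelion v_p = √[μ(2/r₁ − 1/a_t)] = 45670 m/s.
Δv₁ = v_p − v_c1 = 12960 m/s.
At r₂: circular v_c2 = √(μ/r₂) = 5282 m/s; transfer-aphelion v_a = √[μ(2/r₂ − 1/a_t)] = 1191 m/s.
Δv₂ = v_c2 − v_a = 4091 m/s.
Total Δv = Δv₁ + Δv₂ = 17050 m/s = 17.05 km/s.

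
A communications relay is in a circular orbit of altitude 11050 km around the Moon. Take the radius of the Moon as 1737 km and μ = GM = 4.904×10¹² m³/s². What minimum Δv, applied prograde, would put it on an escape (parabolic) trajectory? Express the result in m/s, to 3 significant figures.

Δv ≈ 257 m/s

r = 1737 + 11050 = 12787 km = 1.2787×10⁷ m.
Circular speed v_c = √(μ/r) = 619.3 m/s.
Escape speed v_esc = √(2μ/r) = √2 × v_c = 875.8 m/s.
Δv = v_esc − v_c = 256.5 m/s.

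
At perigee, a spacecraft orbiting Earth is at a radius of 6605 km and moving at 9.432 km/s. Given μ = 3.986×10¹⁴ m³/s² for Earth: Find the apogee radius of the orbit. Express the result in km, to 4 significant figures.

r_p = 6.605×10⁶ m.
Specific energy ε = v²/2 − μ/r = -1.587×10⁷ J/kg, so a = −μ/(2ε) = 1.256×10⁷ m.
The apsides satisfy r_p + r_a = 2a, so the apogee radius is 2a − r_p = 1.852×10⁷ m = 18516 km.

apogee radius ≈ 18520 km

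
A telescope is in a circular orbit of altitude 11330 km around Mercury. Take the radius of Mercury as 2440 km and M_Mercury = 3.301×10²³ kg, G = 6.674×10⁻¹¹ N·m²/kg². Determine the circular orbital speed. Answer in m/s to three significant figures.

μ = GM = 6.674×10⁻¹¹ × 3.301×10²³ = 2.203×10¹³ m³/s².
r = 2440 + 11330 = 13770 km = 1.3770×10⁷ m.
For a circular orbit v = √(μ/r) = √(2.203×10¹³ / 1.377×10⁷) = √(1.600×10⁶) = 1265 m/s.

v ≈ 1260 m/s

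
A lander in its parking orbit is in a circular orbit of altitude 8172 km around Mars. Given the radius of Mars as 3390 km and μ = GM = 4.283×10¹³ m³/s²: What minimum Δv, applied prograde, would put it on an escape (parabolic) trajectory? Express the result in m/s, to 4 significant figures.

r = 3390 + 8172 = 11562 km = 1.1562×10⁷ m.
Circular speed v_c = √(μ/r) = 1925 m/s.
Escape speed v_esc = √(2μ/r) = √2 × v_c = 2722 m/s.
Δv = v_esc − v_c = 797.2 m/s.

Δv ≈ 797.2 m/s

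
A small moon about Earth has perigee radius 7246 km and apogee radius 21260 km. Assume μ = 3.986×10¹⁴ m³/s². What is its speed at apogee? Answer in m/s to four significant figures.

Semi-major axis a = (r_p + r_a)/2 = 14253 km = 1.425×10⁷ m.
Vis-viva: v² = μ(2/r − 1/a) = 3.986×10¹⁴ × (9.407×10⁻⁸ − 7.016×10⁻⁸) = 9.532×10⁶ m²/s².
v = 3087 m/s.

v ≈ 3087 m/s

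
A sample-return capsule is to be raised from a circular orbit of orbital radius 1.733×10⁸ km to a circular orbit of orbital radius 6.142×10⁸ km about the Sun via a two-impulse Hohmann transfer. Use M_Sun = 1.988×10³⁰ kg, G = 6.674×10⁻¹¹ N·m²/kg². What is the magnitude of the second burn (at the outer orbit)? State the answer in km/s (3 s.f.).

μ = GM = 6.674×10⁻¹¹ × 1.988×10³⁰ = 1.327×10²⁰ m³/s².
r₁ = 1.733×10⁸ km = 1.733×10¹¹ m.
r₂ = 6.142×10⁸ km = 6.142×10¹¹ m.
Transfer ellipse a_t = (r₁ + r₂)/2 = 3.938×10¹¹ m.
At r₁: circular v_c1 = √(μ/r₁) = 27670 m/s; transfer-perihelion v_p = √[μ(2/r₁ − 1/a_t)] = 34560 m/s.
At r₂: circular v_c2 = √(μ/r₂) = 14700 m/s; transfer-aphelion v_a = √[μ(2/r₂ − 1/a_t)] = 9751 m/s.
Δv₂ = v_c2 − v_a = 4947 m/s.
= 4.947 km/s.

Δv ≈ 4.95 km/s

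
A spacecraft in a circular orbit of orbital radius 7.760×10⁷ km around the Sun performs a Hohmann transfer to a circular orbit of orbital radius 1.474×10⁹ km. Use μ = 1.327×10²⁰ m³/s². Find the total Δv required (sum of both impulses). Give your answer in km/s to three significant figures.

Δv_total ≈ 22.1 km/s

r₁ = 7.760×10⁷ km = 7.760×10¹⁰ m.
r₂ = 1.474×10⁹ km = 1.474×10¹² m.
Transfer ellipse a_t = (r₁ + r₂)/2 = 7.758×10¹¹ m.
At r₁: circular v_c1 = √(μ/r₁) = 41350 m/s; transfer-perihelion v_p = √[μ(2/r₁ − 1/a_t)] = 57000 m/s.
Δv₁ = v_p − v_c1 = 15650 m/s.
At r₂: circular v_c2 = √(μ/r₂) = 9488 m/s; transfer-aphelion v_a = √[μ(2/r₂ − 1/a_t)] = 3001 m/s.
Δv₂ = v_c2 − v_a = 6487 m/s.
Total Δv = Δv₁ + Δv₂ = 22140 m/s = 22.14 km/s.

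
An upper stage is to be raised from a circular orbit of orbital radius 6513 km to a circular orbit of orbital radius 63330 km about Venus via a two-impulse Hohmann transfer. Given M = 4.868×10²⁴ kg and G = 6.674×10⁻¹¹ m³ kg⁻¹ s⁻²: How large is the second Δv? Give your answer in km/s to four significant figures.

Δv ≈ 1.287 km/s

μ = GM = 6.674×10⁻¹¹ × 4.868×10²⁴ = 3.249×10¹⁴ m³/s².
r₁ = 6513 km = 6.513×10⁶ m.
r₂ = 63330 km = 6.333×10⁷ m.
Transfer ellipse a_t = (r₁ + r₂)/2 = 3.492×10⁷ m.
At r₁: circular v_c1 = √(μ/r₁) = 7063 m/s; transfer-periapsis v_p = √[μ(2/r₁ − 1/a_t)] = 9511 m/s.
At r₂: circular v_c2 = √(μ/r₂) = 2265 m/s; transfer-apoapsis v_a = √[μ(2/r₂ − 1/a_t)] = 978.2 m/s.
Δv₂ = v_c2 − v_a = 1287 m/s.
= 1.287 km/s.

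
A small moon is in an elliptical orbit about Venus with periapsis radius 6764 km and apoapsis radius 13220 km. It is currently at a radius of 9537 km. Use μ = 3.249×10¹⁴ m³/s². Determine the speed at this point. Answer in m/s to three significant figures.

v ≈ 5970 m/s

Semi-major axis a = (r_p + r_a)/2 = 9992.0 km = 9.992×10⁶ m.
Vis-viva: v² = μ(2/r − 1/a) = 3.249×10¹⁴ × (2.097×10⁻⁷ − 1.001×10⁻⁷) = 3.562×10⁷ m²/s².
v = 5968 m/s.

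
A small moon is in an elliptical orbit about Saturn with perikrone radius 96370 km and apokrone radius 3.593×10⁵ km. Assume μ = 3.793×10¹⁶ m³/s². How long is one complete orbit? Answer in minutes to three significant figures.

Semi-major axis a = (r_p + r_a)/2 = (96370 + 3.5930×10⁵)/2 = 2.2784×10⁵ km = 2.278×10⁸ m.
By Kepler's third law T = 2π√(a³/μ) = 2π × 1.766×10⁴ = 1.109×10⁵ s.
= 1849 minutes.

T ≈ 1850 minutes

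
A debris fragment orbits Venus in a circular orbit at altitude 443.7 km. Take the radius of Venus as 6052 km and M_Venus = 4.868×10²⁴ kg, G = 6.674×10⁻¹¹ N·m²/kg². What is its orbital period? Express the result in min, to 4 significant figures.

T ≈ 96.18 min

μ = GM = 6.674×10⁻¹¹ × 4.868×10²⁴ = 3.249×10¹⁴ m³/s².
r = 6052 + 443.7 = 6495.7 km = 6.4957×10⁶ m.
Kepler's third law: T = 2π√(r³/μ) = 2π√((6.496×10⁶)³ / 3.249×10¹⁴).
r³/μ = 8.436×10⁵ s², so T = 2π × 9.185×10² = 5.771×10³ s.
Converting: 5.771×10³ s ÷ 60.00 = 96.18 min.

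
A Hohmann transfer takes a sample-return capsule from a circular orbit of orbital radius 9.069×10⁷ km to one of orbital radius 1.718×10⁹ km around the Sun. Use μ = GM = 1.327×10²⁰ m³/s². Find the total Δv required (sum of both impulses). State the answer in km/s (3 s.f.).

r₁ = 9.069×10⁷ km = 9.069×10¹⁰ m.
r₂ = 1.718×10⁹ km = 1.718×10¹² m.
Transfer ellipse a_t = (r₁ + r₂)/2 = 9.043×10¹¹ m.
At r₁: circular v_c1 = √(μ/r₁) = 38250 m/s; transfer-perihelion v_p = √[μ(2/r₁ − 1/a_t)] = 52720 m/s.
Δv₁ = v_p − v_c1 = 14470 m/s.
At r₂: circular v_c2 = √(μ/r₂) = 8789 m/s; transfer-aphelion v_a = √[μ(2/r₂ − 1/a_t)] = 2783 m/s.
Δv₂ = v_c2 − v_a = 6006 m/s.
Total Δv = Δv₁ + Δv₂ = 20480 m/s = 20.48 km/s.

Δv_total ≈ 20.5 km/s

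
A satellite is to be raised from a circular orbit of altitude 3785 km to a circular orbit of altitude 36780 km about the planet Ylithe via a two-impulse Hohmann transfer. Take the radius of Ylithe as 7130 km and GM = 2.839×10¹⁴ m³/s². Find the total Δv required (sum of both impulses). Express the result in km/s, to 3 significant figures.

r₁ = 7130 + 3785 = 10915 km = 1.0915×10⁷ m.
r₂ = 7130 + 36780 = 43910 km = 4.3910×10⁷ m.
Transfer ellipse a_t = (r₁ + r₂)/2 = 2.741×10⁷ m.
At r₁: circular v_c1 = √(μ/r₁) = 5100 m/s; transfer-periapsis v_p = √[μ(2/r₁ − 1/a_t)] = 6455 m/s.
Δv₁ = v_p − v_c1 = 1355 m/s.
At r₂: circular v_c2 = √(μ/r₂) = 2543 m/s; transfer-apoapsis v_a = √[μ(2/r₂ − 1/a_t)] = 1604 m/s.
Δv₂ = v_c2 − v_a = 938.2 m/s.
Total Δv = Δv₁ + Δv₂ = 2293 m/s = 2.293 km/s.

Δv_total ≈ 2.29 km/s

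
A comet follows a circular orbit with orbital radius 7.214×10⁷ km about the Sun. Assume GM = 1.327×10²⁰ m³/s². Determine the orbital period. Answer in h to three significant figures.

r = 7.214×10⁷ km = 7.214×10¹⁰ m.
Kepler's third law: T = 2π√(r³/μ) = 2π√((7.214×10¹⁰)³ / 1.327×10²⁰).
r³/μ = 2.829×10¹² s², so T = 2π × 1.682×10⁶ = 1.057×10⁷ s.
Converting: 1.057×10⁷ s ÷ 3600 = 2936 h.

T ≈ 2940 h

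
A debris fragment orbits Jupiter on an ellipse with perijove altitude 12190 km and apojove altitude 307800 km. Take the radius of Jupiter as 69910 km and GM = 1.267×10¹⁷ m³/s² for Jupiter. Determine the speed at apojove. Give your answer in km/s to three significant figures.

v ≈ 10.9 km/s

r_p = 69910 + 12190 = 82100 km = 8.2100×10⁷ m.
r_a = 69910 + 307800 = 377710 km = 3.7771×10⁸ m.
Semi-major axis a = (r_p + r_a)/2 = 2.2990×10⁵ km = 2.299×10⁸ m.
Vis-viva: v² = μ(2/r − 1/a) = 1.267×10¹⁷ × (5.295×10⁻⁹ − 4.350×10⁻⁹) = 1.198×10⁸ m²/s².
v = 10940 m/s = 10.94 km/s.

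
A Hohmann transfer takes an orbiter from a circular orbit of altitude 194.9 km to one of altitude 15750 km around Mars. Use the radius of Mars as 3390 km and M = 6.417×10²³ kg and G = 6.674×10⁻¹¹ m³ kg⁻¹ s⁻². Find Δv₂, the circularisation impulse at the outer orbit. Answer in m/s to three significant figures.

μ = GM = 6.674×10⁻¹¹ × 6.417×10²³ = 4.283×10¹³ m³/s².
r₁ = 3390 + 194.9 = 3584.9 km = 3.5849×10⁶ m.
r₂ = 3390 + 15750 = 19140 km = 1.9140×10⁷ m.
Transfer ellipse a_t = (r₁ + r₂)/2 = 1.136×10⁷ m.
At r₁: circular v_c1 = √(μ/r₁) = 3456 m/s; transfer-periapsis v_p = √[μ(2/r₁ − 1/a_t)] = 4486 m/s.
At r₂: circular v_c2 = √(μ/r₂) = 1496 m/s; transfer-apoapsis v_a = √[μ(2/r₂ − 1/a_t)] = 840.2 m/s.
Δv₂ = v_c2 − v_a = 655.6 m/s.

Δv ≈ 656 m/s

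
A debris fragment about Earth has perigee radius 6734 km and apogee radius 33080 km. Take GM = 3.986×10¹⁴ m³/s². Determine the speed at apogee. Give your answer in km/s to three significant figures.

v ≈ 2.02 km/s

Semi-major axis a = (r_p + r_a)/2 = 19907 km = 1.991×10⁷ m.
Vis-viva: v² = μ(2/r − 1/a) = 3.986×10¹⁴ × (6.046×10⁻⁸ − 5.023×10⁻⁸) = 4.076×10⁶ m²/s².
v = 2019 m/s = 2.019 km/s.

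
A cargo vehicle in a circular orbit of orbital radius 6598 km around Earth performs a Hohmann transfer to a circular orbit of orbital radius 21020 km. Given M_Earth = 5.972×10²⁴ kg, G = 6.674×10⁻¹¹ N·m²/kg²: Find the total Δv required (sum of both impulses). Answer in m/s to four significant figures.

μ = GM = 6.674×10⁻¹¹ × 5.972×10²⁴ = 3.986×10¹⁴ m³/s².
r₁ = 6598 km = 6.598×10⁶ m.
r₂ = 21020 km = 2.102×10⁷ m.
Transfer ellipse a_t = (r₁ + r₂)/2 = 1.381×10⁷ m.
At r₁: circular v_c1 = √(μ/r₁) = 7772 m/s; transfer-perigee v_p = √[μ(2/r₁ − 1/a_t)] = 9589 m/s.
Δv₁ = v_p − v_c1 = 1817 m/s.
At r₂: circular v_c2 = √(μ/r₂) = 4354 m/s; transfer-apogee v_a = √[μ(2/r₂ − 1/a_t)] = 3010 m/s.
Δv₂ = v_c2 − v_a = 1345 m/s.
Total Δv = Δv₁ + Δv₂ = 3161 m/s.

Δv_total ≈ 3161 m/s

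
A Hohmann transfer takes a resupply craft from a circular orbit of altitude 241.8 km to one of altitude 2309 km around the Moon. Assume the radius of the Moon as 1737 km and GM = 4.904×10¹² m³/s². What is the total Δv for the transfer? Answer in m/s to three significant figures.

Δv_total ≈ 459 m/s

r₁ = 1737 + 241.8 = 1978.8 km = 1.9788×10⁶ m.
r₂ = 1737 + 2309 = 4046.0 km = 4.0460×10⁶ m.
Transfer ellipse a_t = (r₁ + r₂)/2 = 3.012×10⁶ m.
At r₁: circular v_c1 = √(μ/r₁) = 1574 m/s; transfer-perilune v_p = √[μ(2/r₁ − 1/a_t)] = 1824 m/s.
Δv₁ = v_p − v_c1 = 250.2 m/s.
At r₂: circular v_c2 = √(μ/r₂) = 1101 m/s; transfer-apolune v_a = √[μ(2/r₂ − 1/a_t)] = 892.3 m/s.
Δv₂ = v_c2 − v_a = 208.6 m/s.
Total Δv = Δv₁ + Δv₂ = 458.8 m/s.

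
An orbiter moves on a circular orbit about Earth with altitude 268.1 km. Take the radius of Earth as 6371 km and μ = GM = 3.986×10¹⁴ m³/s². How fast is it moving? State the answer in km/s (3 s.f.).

v ≈ 7.75 km/s

r = 6371 + 268.1 = 6639.1 km = 6.6391×10⁶ m.
For a circular orbit v = √(μ/r) = √(3.986×10¹⁴ / 6.639×10⁶) = √(6.004×10⁷) = 7748 m/s.
That is 7.748 km/s.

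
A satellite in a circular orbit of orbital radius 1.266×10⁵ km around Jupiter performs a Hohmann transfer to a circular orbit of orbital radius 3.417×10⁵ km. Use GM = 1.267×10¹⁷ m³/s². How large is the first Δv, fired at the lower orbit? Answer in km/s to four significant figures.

r₁ = 1.266×10⁵ km = 1.266×10⁸ m.
r₂ = 3.417×10⁵ km = 3.417×10⁸ m.
Transfer ellipse a_t = (r₁ + r₂)/2 = 2.342×10⁸ m.
At r₁: circular v_c1 = √(μ/r₁) = 31640 m/s; transfer-perijove v_p = √[μ(2/r₁ − 1/a_t)] = 38220 m/s.
Δv₁ = v_p − v_c1 = 6581 m/s.
= 6.581 km/s.

Δv ≈ 6.581 km/s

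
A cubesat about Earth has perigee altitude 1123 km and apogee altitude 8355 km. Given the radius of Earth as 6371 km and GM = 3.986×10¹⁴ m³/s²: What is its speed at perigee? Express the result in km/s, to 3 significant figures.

r_p = 6371 + 1123 = 7494.0 km = 7.4940×10⁶ m.
r_a = 6371 + 8355 = 14726 km = 1.4726×10⁷ m.
Semi-major axis a = (r_p + r_a)/2 = 11110 km = 1.111×10⁷ m.
Vis-viva: v² = μ(2/r − 1/a) = 3.986×10¹⁴ × (2.669×10⁻⁷ − 9.001×10⁻⁸) = 7.050×10⁷ m²/s².
v = 8396 m/s = 8.396 km/s.

v ≈ 8.40 km/s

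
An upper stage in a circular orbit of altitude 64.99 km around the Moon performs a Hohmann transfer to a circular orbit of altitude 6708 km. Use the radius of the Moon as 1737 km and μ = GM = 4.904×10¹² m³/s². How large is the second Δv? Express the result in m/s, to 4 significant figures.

Δv ≈ 310.1 m/s

r₁ = 1737 + 64.99 = 1802.0 km = 1.8020×10⁶ m.
r₂ = 1737 + 6708 = 8445.0 km = 8.4450×10⁶ m.
Transfer ellipse a_t = (r₁ + r₂)/2 = 5.123×10⁶ m.
At r₁: circular v_c1 = √(μ/r₁) = 1650 m/s; transfer-perilune v_p = √[μ(2/r₁ − 1/a_t)] = 2118 m/s.
At r₂: circular v_c2 = √(μ/r₂) = 762.0 m/s; transfer-apolune v_a = √[μ(2/r₂ − 1/a_t)] = 451.9 m/s.
Δv₂ = v_c2 − v_a = 310.1 m/s.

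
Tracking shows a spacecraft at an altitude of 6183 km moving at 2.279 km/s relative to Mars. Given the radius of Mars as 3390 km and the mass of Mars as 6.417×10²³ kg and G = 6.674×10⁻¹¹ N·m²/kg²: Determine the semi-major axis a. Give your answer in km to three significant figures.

μ = GM = 6.674×10⁻¹¹ × 6.417×10²³ = 4.283×10¹³ m³/s².
r = 3390 + 6183 = 9573.0 km = 9.573×10⁶ m.
Vis-viva rearranged: 1/a = 2/r − v²/μ = 2.089×10⁻⁷ − 1.213×10⁻⁷ = 8.765×10⁻⁸ m⁻¹.
a = 1.141×10⁷ m = 11410 km.

a ≈ 11400 km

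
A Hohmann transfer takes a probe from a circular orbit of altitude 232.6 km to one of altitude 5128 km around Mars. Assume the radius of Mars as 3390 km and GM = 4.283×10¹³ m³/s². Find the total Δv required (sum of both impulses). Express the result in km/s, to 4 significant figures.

r₁ = 3390 + 232.6 = 3622.6 km = 3.6226×10⁶ m.
r₂ = 3390 + 5128 = 8518.0 km = 8.5180×10⁶ m.
Transfer ellipse a_t = (r₁ + r₂)/2 = 6.070×10⁶ m.
At r₁: circular v_c1 = √(μ/r₁) = 3438 m/s; transfer-periapsis v_p = √[μ(2/r₁ − 1/a_t)] = 4073 m/s.
Δv₁ = v_p − v_c1 = 634.7 m/s.
At r₂: circular v_c2 = √(μ/r₂) = 2242 m/s; transfer-apoapsis v_a = √[μ(2/r₂ − 1/a_t)] = 1732 m/s.
Δv₂ = v_c2 − v_a = 510.1 m/s.
Total Δv = Δv₁ + Δv₂ = 1145 m/s = 1.145 km/s.

Δv_total ≈ 1.145 km/s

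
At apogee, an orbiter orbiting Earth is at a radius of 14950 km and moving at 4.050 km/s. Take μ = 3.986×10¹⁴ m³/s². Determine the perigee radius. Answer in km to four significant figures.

r_a = 1.495×10⁷ m.
Specific energy ε = v²/2 − μ/r = -1.846×10⁷ J/kg, so a = −μ/(2ε) = 1.080×10⁷ m.
The apsides satisfy r_p + r_a = 2a, so the perigee radius is 2a − r_a = 6.642×10⁶ m = 6641.5 km.

perigee radius ≈ 6642 km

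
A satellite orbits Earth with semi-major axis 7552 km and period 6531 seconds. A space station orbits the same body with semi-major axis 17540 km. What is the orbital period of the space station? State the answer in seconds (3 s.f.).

T₂ ≈ 23100 seconds

Kepler's third law: T² ∝ a³, so T₂ = T₁ (a₂/a₁)^(3/2).
a₂/a₁ = 2.323, (a₂/a₁)^(3/2) = 3.540.
T₂ = 6531 × 3.540 = 23120 seconds.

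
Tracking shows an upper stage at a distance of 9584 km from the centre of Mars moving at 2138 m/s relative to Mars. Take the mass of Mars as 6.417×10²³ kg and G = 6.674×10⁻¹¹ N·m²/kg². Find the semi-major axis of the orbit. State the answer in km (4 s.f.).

a ≈ 9809 km

μ = GM = 6.674×10⁻¹¹ × 6.417×10²³ = 4.283×10¹³ m³/s².
r = 9.584×10⁶ m.
Vis-viva rearranged: 1/a = 2/r − v²/μ = 2.087×10⁻⁷ − 1.067×10⁻⁷ = 1.019×10⁻⁷ m⁻¹.
a = 9.809×10⁶ m = 9808.9 km.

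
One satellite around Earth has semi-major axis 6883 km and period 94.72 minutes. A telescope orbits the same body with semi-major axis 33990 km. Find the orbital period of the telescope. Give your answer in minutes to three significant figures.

T₂ ≈ 1040 minutes

Kepler's third law: T² ∝ a³, so T₂ = T₁ (a₂/a₁)^(3/2).
a₂/a₁ = 4.938, (a₂/a₁)^(3/2) = 10.97.
T₂ = 94.72 × 10.97 = 1039 minutes.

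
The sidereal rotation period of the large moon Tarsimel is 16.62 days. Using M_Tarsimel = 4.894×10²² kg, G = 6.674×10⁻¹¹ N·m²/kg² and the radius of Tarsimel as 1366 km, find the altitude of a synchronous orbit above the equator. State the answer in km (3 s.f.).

μ = GM = 6.674×10⁻¹¹ × 4.894×10²² = 3.266×10¹² m³/s².
T = 16.62 days = 1.436×10⁶ s.
A synchronous orbit has period T, so by Kepler's third law a = (μT²/4π²)^(1/3).
μT²/4π² = 3.266×10¹² × (1.436×10⁶)² / 39.48 = 1.706×10²³ m³.
a = 5.546×10⁷ m = 55462 km.
Altitude h = a − R = 55462 − 1366 = 54096 km.

h_sync ≈ 54100 km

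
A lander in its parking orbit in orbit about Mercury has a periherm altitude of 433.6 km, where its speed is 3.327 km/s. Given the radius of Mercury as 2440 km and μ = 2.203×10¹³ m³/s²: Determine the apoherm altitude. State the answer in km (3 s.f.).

r_p = 2440 + 433.6 = 2873.6 km = 2.874×10⁶ m.
Specific energy ε = v²/2 − μ/r = -2.132×10⁶ J/kg, so a = −μ/(2ε) = 5.167×10⁶ m.
The apsides satisfy r_p + r_a = 2a, so the apoherm radius is 2a − r_p = 7.460×10⁶ m = 7460.0 km.
Apoherm altitude = 7460.0 − 2440 = 5020.0 km.

apoherm altitude ≈ 5020 km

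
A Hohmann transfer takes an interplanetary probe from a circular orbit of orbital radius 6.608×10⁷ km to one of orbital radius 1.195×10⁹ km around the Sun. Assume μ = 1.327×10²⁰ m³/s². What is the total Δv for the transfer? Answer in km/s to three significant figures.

r₁ = 6.608×10⁷ km = 6.608×10¹⁰ m.
r₂ = 1.195×10⁹ km = 1.195×10¹² m.
Transfer ellipse a_t = (r₁ + r₂)/2 = 6.305×10¹¹ m.
At r₁: circular v_c1 = √(μ/r₁) = 44810 m/s; transfer-perihelion v_p = √[μ(2/r₁ − 1/a_t)] = 61690 m/s.
Δv₁ = v_p − v_c1 = 16880 m/s.
At r₂: circular v_c2 = √(μ/r₂) = 10540 m/s; transfer-aphelion v_a = √[μ(2/r₂ − 1/a_t)] = 3411 m/s.
Δv₂ = v_c2 − v_a = 7126 m/s.
Total Δv = Δv₁ + Δv₂ = 24010 m/s = 24.01 km/s.

Δv_total ≈ 24.0 km/s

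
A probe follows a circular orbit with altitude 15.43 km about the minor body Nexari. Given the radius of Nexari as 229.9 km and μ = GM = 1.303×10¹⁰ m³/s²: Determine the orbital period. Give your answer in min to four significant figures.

T ≈ 111.5 min

r = 229.9 + 15.43 = 245.33 km = 2.4533×10⁵ m.
Kepler's third law: T = 2π√(r³/μ) = 2π√((2.453×10⁵)³ / 1.303×10¹⁰).
r³/μ = 1.133×10⁶ s², so T = 2π × 1.065×10³ = 6.689×10³ s.
Converting: 6.689×10³ s ÷ 60.00 = 111.5 min.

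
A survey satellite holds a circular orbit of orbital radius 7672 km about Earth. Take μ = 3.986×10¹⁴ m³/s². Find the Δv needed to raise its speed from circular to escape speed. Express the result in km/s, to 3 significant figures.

Δv ≈ 2.99 km/s

r = 7672 km = 7.672×10⁶ m.
Circular speed v_c = √(μ/r) = 7208 m/s.
Escape speed v_esc = √(2μ/r) = √2 × v_c = 10190 m/s.
Δv = v_esc − v_c = 2986 m/s = 2.986 km/s.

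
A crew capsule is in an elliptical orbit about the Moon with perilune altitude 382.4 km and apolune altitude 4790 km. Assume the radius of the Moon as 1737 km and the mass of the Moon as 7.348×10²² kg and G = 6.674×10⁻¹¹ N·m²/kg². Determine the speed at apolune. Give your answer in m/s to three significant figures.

μ = GM = 6.674×10⁻¹¹ × 7.348×10²² = 4.904×10¹² m³/s².
r_p = 1737 + 382.4 = 2119.4 km = 2.1194×10⁶ m.
r_a = 1737 + 4790 = 6527.0 km = 6.5270×10⁶ m.
Semi-major axis a = (r_p + r_a)/2 = 4323.2 km = 4.323×10⁶ m.
Vis-viva: v² = μ(2/r − 1/a) = 4.904×10¹² × (3.064×10⁻⁷ − 2.313×10⁻⁷) = 3.683×10⁵ m²/s².
v = 606.9 m/s.

v ≈ 607 m/s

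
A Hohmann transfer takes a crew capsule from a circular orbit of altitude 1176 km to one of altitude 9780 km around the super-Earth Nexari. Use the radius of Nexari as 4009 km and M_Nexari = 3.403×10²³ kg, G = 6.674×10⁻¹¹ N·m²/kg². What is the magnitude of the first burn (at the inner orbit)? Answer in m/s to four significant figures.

μ = GM = 6.674×10⁻¹¹ × 3.403×10²³ = 2.271×10¹³ m³/s².
r₁ = 4009 + 1176 = 5185.0 km = 5.1850×10⁶ m.
r₂ = 4009 + 9780 = 13789 km = 1.3789×10⁷ m.
Transfer ellipse a_t = (r₁ + r₂)/2 = 9.487×10⁶ m.
At r₁: circular v_c1 = √(μ/r₁) = 2093 m/s; transfer-periapsis v_p = √[μ(2/r₁ − 1/a_t)] = 2523 m/s.
Δv₁ = v_p − v_c1 = 430.3 m/s.

Δv ≈ 430.3 m/s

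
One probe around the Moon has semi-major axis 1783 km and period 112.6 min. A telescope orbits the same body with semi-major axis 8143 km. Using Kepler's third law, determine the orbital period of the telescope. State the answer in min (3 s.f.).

T₂ ≈ 1100 min

Kepler's third law: T² ∝ a³, so T₂ = T₁ (a₂/a₁)^(3/2).
a₂/a₁ = 4.567, (a₂/a₁)^(3/2) = 9.760.
T₂ = 112.6 × 9.760 = 1099 min.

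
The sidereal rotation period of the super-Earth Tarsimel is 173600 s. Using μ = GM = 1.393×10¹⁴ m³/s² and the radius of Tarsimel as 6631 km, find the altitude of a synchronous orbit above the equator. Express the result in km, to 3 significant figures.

A synchronous orbit has period T, so by Kepler's third law a = (μT²/4π²)^(1/3).
μT²/4π² = 1.393×10¹⁴ × (1.736×10⁵)² / 39.48 = 1.063×10²³ m³.
a = 4.738×10⁷ m = 47377 km.
Altitude h = a − R = 47377 − 6631 = 40746 km.

h_sync ≈ 40700 km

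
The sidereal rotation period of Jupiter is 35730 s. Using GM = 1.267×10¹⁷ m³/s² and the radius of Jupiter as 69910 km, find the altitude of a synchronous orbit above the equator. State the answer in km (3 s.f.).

h_sync ≈ 90100 km

A synchronous orbit has period T, so by Kepler's third law a = (μT²/4π²)^(1/3).
μT²/4π² = 1.267×10¹⁷ × (3.573×10⁴)² / 39.48 = 4.097×10²⁴ m³.
a = 1.600×10⁸ m = 1.6002×10⁵ km.
Altitude h = a − R = 1.6002×10⁵ − 69910 = 90105 km.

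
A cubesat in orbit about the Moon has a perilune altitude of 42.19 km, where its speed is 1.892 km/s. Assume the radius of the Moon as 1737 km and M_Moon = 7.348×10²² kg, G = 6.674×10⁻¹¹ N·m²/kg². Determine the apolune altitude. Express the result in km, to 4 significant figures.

μ = GM = 6.674×10⁻¹¹ × 7.348×10²² = 4.904×10¹² m³/s².
r_p = 1737 + 42.19 = 1779.2 km = 1.779×10⁶ m.
Specific energy ε = v²/2 − μ/r = -9.665×10⁵ J/kg, so a = −μ/(2ε) = 2.537×10⁶ m.
The apsides satisfy r_p + r_a = 2a, so the apolune radius is 2a − r_p = 3.295×10⁶ m = 3294.8 km.
Apolune altitude = 3294.8 − 1737 = 1557.8 km.

apolune altitude ≈ 1558 km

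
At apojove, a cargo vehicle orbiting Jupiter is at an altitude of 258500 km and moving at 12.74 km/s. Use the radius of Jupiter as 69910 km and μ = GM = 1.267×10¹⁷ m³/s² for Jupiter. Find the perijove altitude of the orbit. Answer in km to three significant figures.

r_a = 69910 + 258500 = 3.2841×10⁵ km = 3.284×10⁸ m.
Specific energy ε = v²/2 − μ/r = -3.046×10⁸ J/kg, so a = −μ/(2ε) = 2.079×10⁸ m.
The apsides satisfy r_p + r_a = 2a, so the perijove radius is 2a − r_a = 8.748×10⁷ m = 87485 km.
Perijove altitude = 87485 − 69910 = 17575 km.

perijove altitude ≈ 17600 km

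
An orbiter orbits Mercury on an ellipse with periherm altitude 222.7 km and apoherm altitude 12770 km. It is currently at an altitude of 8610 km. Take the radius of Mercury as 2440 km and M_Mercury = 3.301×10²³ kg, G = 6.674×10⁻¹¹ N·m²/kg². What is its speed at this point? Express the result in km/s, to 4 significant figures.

μ = GM = 6.674×10⁻¹¹ × 3.301×10²³ = 2.203×10¹³ m³/s².
r_p = 2440 + 222.7 = 2662.7 km = 2.6627×10⁶ m.
r_a = 2440 + 12770 = 15210 km = 1.5210×10⁷ m.
r = 2440 + 8610 = 11050 km = 1.105×10⁷ m.
Semi-major axis a = (r_p + r_a)/2 = 8936.4 km = 8.936×10⁶ m.
Vis-viva: v² = μ(2/r − 1/a) = 2.203×10¹³ × (1.810×10⁻⁷ − 1.119×10⁻⁷) = 1.522×10⁶ m²/s².
v = 1234 m/s = 1.234 km/s.

v ≈ 1.234 km/s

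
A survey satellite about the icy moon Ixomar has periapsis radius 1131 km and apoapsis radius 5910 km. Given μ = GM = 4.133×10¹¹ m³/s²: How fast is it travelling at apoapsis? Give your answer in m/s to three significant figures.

v ≈ 150 m/s

Semi-major axis a = (r_p + r_a)/2 = 3520.5 km = 3.520×10⁶ m.
Vis-viva: v² = μ(2/r − 1/a) = 4.133×10¹¹ × (3.384×10⁻⁷ − 2.841×10⁻⁷) = 2.247×10⁴ m²/s².
v = 149.9 m/s.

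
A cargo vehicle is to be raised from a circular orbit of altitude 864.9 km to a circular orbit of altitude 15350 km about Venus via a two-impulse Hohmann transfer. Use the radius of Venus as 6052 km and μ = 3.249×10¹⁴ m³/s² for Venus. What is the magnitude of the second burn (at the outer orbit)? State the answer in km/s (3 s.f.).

r₁ = 6052 + 864.9 = 6916.9 km = 6.9169×10⁶ m.
r₂ = 6052 + 15350 = 21402 km = 2.1402×10⁷ m.
Transfer ellipse a_t = (r₁ + r₂)/2 = 1.416×10⁷ m.
At r₁: circular v_c1 = √(μ/r₁) = 6854 m/s; transfer-periapsis v_p = √[μ(2/r₁ − 1/a_t)] = 8426 m/s.
At r₂: circular v_c2 = √(μ/r₂) = 3896 m/s; transfer-apoapsis v_a = √[μ(2/r₂ − 1/a_t)] = 2723 m/s.
Δv₂ = v_c2 − v_a = 1173 m/s.
= 1.173 km/s.

Δv ≈ 1.17 km/s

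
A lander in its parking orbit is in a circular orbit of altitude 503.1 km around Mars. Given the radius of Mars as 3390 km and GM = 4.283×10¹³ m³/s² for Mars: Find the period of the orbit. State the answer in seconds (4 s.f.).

T ≈ 7375 seconds

r = 3390 + 503.1 = 3893.1 km = 3.8931×10⁶ m.
Kepler's third law: T = 2π√(r³/μ) = 2π√((3.893×10⁶)³ / 4.283×10¹³).
r³/μ = 1.378×10⁶ s², so T = 2π × 1.174×10³ = 7.375×10³ s.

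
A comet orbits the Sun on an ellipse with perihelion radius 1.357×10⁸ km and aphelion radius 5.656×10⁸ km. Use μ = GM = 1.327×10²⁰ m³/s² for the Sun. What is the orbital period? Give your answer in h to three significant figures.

Semi-major axis a = (r_p + r_a)/2 = (1.3570×10⁸ + 5.6560×10⁸)/2 = 3.5065×10⁸ km = 3.506×10¹¹ m.
By Kepler's third law T = 2π√(a³/μ) = 2π × 1.803×10⁷ = 1.133×10⁸ s.
= 31460 h.

T ≈ 31500 h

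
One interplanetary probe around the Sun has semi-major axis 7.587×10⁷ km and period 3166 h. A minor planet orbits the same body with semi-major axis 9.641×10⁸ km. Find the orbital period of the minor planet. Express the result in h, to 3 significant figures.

Kepler's third law: T² ∝ a³, so T₂ = T₁ (a₂/a₁)^(3/2).
a₂/a₁ = 12.71, (a₂/a₁)^(3/2) = 45.30.
T₂ = 3166 × 45.30 = 1.434×10⁵ h.

T₂ ≈ 1.43×10⁵ h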